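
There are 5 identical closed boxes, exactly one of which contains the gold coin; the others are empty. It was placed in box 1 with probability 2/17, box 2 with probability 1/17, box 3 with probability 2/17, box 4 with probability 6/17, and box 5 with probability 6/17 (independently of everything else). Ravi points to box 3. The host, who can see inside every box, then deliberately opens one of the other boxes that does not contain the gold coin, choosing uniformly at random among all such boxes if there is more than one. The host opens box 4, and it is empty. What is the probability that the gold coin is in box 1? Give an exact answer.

4/21

Condition on the true location of the gold coin.
If it is in box 1 (prior 2/17): the host has 3 equally likely choices, so probability 1/3; weight (2/17)·(1/3) = 2/51.
If it is in box 2 (prior 1/17): the host has 3 equally likely choices, so probability 1/3; weight (1/17)·(1/3) = 1/51.
If it is in box 3 (prior 2/17): the host has 4 equally likely choices, so probability 1/4; weight (2/17)·(1/4) = 1/34.
If it is in box 4 (prior 6/17): the host opened box 4, so this case is ruled out; weight (6/17)·0 = 0.
If it is in box 5 (prior 6/17): the host has 3 equally likely choices, so probability 1/3; weight (6/17)·(1/3) = 2/17.
The weights sum to 7/34.
So P(the gold coin in box 1 | the host opened box 4) = (2/51) / (7/34) = 4/21.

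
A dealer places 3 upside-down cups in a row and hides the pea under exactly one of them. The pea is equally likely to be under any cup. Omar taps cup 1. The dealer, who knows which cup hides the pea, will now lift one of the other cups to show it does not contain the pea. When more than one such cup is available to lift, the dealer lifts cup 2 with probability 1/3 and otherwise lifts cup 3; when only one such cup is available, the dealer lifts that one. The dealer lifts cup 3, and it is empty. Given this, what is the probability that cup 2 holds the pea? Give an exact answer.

3/5

Apply Bayes' rule, conditioning on where the pea actually is.
If it is under cup 1 (prior 1/3): cup 2 is available but not opened, probability 2/3; weight (1/3)·(2/3) = 2/9.
If it is under cup 2 (prior 1/3): only cup 3 is available, probability 1; weight (1/3)·1 = 1/3.
If it is under cup 3 (prior 1/3): the dealer opened cup 3, so this case is ruled out; weight (1/3)·0 = 0.
The weights sum to 5/9.
So P(the pea under cup 2 | the dealer opened cup 3) = (1/3) / (5/9) = 3/5.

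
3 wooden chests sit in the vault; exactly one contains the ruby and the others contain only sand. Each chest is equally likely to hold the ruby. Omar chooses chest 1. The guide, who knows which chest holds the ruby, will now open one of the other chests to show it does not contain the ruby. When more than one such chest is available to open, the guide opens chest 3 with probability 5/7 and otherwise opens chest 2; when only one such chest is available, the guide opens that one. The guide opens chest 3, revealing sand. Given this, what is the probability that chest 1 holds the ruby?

Apply Bayes' rule, conditioning on where the ruby actually is.
If it is in chest 1 (prior 1/3): chest 3 is available, opened with probability 5/7; weight (1/3)·(5/7) = 5/21.
If it is in chest 2 (prior 1/3): only chest 3 is available, probability 1; weight (1/3)·1 = 1/3.
If it is in chest 3 (prior 1/3): the guide opened chest 3, so this case is ruled out; weight (1/3)·0 = 0.
The weights sum to 4/7.
So P(the ruby in chest 1 | the guide opened chest 3) = (5/21) / (4/7) = 5/12.

5/12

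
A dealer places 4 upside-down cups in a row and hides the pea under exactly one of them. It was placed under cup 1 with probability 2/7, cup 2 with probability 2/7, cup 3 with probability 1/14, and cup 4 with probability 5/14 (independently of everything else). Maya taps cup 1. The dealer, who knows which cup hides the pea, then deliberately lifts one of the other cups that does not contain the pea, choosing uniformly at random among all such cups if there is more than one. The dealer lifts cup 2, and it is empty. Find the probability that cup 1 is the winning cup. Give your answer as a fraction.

Consider each possible location of the pea in turn.
If it is under cup 1 (prior 2/7): the dealer has 3 equally likely choices, so probability 1/3; weight (2/7)·(1/3) = 2/21.
If it is under cup 2 (prior 2/7): the dealer opened cup 2, so this case is ruled out; weight (2/7)·0 = 0.
If it is under cup 3 (prior 1/14): the dealer has 2 equally likely choices, so probability 1/2; weight (1/14)·(1/2) = 1/28.
If it is under cup 4 (prior 5/14): the dealer has 2 equally likely choices, so probability 1/2; weight (5/14)·(1/2) = 5/28.
The weights sum to 13/42.
So P(the pea under cup 1 | the dealer opened cup 2) = (2/21) / (13/42) = 4/13.

4/13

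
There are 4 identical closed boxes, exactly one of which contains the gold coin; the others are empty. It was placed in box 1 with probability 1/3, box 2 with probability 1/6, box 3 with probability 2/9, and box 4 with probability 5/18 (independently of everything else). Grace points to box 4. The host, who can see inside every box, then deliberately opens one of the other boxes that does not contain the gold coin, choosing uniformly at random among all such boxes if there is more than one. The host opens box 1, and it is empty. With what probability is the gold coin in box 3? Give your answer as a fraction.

Condition on the true location of the gold coin.
If it is in box 1 (prior 1/3): the host opened box 1, so this case is ruled out; weight (1/3)·0 = 0.
If it is in box 2 (prior 1/6): the host has 2 equally likely choices, so probability 1/2; weight (1/6)·(1/2) = 1/12.
If it is in box 3 (prior 2/9): the host has 2 equally likely choices, so probability 1/2; weight (2/9)·(1/2) = 1/9.
If it is in box 4 (prior 5/18): the host has 3 equally likely choices, so probability 1/3; weight (5/18)·(1/3) = 5/54.
The weights sum to 31/108.
So P(the gold coin in box 3 | the host opened box 1) = (1/9) / (31/108) = 12/31.

12/31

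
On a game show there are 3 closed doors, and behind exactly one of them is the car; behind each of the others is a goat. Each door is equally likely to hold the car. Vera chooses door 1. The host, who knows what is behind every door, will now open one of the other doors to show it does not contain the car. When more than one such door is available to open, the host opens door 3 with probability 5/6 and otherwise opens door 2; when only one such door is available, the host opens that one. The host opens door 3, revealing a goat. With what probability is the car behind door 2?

Apply Bayes' rule, conditioning on where the car actually is.
If it is behind door 1 (prior 1/3): door 3 is available, opened with probability 5/6; weight (1/3)·(5/6) = 5/18.
If it is behind door 2 (prior 1/3): only door 3 is available, probability 1; weight (1/3)·1 = 1/3.
If it is behind door 3 (prior 1/3): the host opened door 3, so this case is ruled out; weight (1/3)·0 = 0.
The weights sum to 11/18.
So P(the car behind door 2 | the host opened door 3) = (1/3) / (11/18) = 6/11.

6/11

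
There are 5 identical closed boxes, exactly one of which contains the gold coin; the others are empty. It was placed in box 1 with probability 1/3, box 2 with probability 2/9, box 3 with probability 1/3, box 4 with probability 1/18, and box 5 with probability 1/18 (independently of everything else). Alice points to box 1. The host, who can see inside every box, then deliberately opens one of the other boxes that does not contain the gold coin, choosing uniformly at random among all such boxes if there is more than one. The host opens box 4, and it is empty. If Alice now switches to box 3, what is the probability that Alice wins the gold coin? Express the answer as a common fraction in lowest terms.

Condition on the true location of the gold coin.
If it is in box 1 (prior 1/3): the host has 4 equally likely choices, so probability 1/4; weight (1/3)·(1/4) = 1/12.
If it is in box 2 (prior 2/9): the host has 3 equally likely choices, so probability 1/3; weight (2/9)·(1/3) = 2/27.
If it is in box 3 (prior 1/3): the host has 3 equally likely choices, so probability 1/3; weight (1/3)·(1/3) = 1/9.
If it is in box 4 (prior 1/18): the host opened box 4, so this case is ruled out; weight (1/18)·0 = 0.
If it is in box 5 (prior 1/18): the host has 3 equally likely choices, so probability 1/3; weight (1/18)·(1/3) = 1/54.
The weights sum to 31/108.
So P(the gold coin in box 3 | the host opened box 4) = (1/9) / (31/108) = 12/31.

12/31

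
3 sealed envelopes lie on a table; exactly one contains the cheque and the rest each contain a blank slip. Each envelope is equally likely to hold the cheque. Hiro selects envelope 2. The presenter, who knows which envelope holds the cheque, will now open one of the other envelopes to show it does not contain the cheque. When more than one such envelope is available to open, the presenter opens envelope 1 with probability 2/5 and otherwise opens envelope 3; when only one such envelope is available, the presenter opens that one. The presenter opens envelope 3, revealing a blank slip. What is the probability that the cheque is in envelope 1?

5/8

Consider each possible location of the cheque in turn.
If it is in envelope 1 (prior 1/3): only envelope 3 is available, probability 1; weight (1/3)·1 = 1/3.
If it is in envelope 2 (prior 1/3): envelope 1 is available but not opened, probability 3/5; weight (1/3)·(3/5) = 1/5.
If it is in envelope 3 (prior 1/3): the presenter opened envelope 3, so this case is ruled out; weight (1/3)·0 = 0.
The weights sum to 8/15.
So P(the cheque in envelope 1 | the presenter opened envelope 3) = (1/3) / (8/15) = 5/8.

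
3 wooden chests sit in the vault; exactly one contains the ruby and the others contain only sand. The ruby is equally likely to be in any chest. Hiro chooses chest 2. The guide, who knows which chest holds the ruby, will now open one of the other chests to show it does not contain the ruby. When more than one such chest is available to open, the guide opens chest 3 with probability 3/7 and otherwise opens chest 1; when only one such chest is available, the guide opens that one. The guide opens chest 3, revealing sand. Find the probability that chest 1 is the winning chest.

7/10

Apply Bayes' rule, conditioning on where the ruby actually is.
If it is in chest 1 (prior 1/3): only chest 3 is available, probability 1; weight (1/3)·1 = 1/3.
If it is in chest 2 (prior 1/3): chest 3 is available, opened with probability 3/7; weight (1/3)·(3/7) = 1/7.
If it is in chest 3 (prior 1/3): the guide opened chest 3, so this case is ruled out; weight (1/3)·0 = 0.
The weights sum to 10/21.
So P(the ruby in chest 1 | the guide opened chest 3) = (1/3) / (10/21) = 7/10.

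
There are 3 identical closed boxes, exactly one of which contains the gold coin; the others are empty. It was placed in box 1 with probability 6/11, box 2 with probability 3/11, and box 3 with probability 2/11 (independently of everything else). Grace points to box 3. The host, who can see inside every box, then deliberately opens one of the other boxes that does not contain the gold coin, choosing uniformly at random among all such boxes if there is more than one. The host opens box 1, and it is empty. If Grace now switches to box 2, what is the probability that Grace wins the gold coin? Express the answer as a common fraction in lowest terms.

3/4

Condition on the true location of the gold coin.
If it is in box 1 (prior 6/11): the host opened box 1, so this case is ruled out; weight (6/11)·0 = 0.
If it is in box 2 (prior 3/11): the host has no choice, probability 1; weight (3/11)·1 = 3/11.
If it is in box 3 (prior 2/11): the host has 2 equally likely choices, so probability 1/2; weight (2/11)·(1/2) = 1/11.
The weights sum to 4/11.
So P(the gold coin in box 2 | the host opened box 1) = (3/11) / (4/11) = 3/4.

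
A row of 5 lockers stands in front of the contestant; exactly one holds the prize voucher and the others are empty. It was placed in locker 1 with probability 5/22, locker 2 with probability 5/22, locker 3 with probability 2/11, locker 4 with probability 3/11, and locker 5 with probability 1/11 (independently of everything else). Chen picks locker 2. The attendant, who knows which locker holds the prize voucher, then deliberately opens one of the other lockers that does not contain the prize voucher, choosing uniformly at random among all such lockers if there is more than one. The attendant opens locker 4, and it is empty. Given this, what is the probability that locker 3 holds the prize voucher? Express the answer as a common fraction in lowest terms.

Condition on the true location of the prize voucher.
If it is in locker 1 (prior 5/22): the attendant has 3 equally likely choices, so probability 1/3; weight (5/22)·(1/3) = 5/66.
If it is in locker 2 (prior 5/22): the attendant has 4 equally likely choices, so probability 1/4; weight (5/22)·(1/4) = 5/88.
If it is in locker 3 (prior 2/11): the attendant has 3 equally likely choices, so probability 1/3; weight (2/11)·(1/3) = 2/33.
If it is in locker 4 (prior 3/11): the attendant opened locker 4, so this case is ruled out; weight (3/11)·0 = 0.
If it is in locker 5 (prior 1/11): the attendant has 3 equally likely choices, so probability 1/3; weight (1/11)·(1/3) = 1/33.
The weights sum to 59/264.
So P(the prize voucher in locker 3 | the attendant opened locker 4) = (2/33) / (59/264) = 16/59.

16/59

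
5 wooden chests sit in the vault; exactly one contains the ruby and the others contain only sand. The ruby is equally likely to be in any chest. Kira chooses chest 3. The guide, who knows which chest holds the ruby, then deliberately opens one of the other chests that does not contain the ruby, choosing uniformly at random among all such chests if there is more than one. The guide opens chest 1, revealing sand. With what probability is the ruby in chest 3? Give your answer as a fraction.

1/5

Apply Bayes' rule, conditioning on where the ruby actually is.
If it is in chest 1 (prior 1/5): the guide opened chest 1, so this case is ruled out; weight (1/5)·0 = 0.
If it is in any of chests 2, 4, and 5 (prior 1/5 each): the guide has 3 equally likely choices, so probability 1/3; weight (1/5)·(1/3) = 1/15 each.
If it is in chest 3 (prior 1/5): the guide has 4 equally likely choices, so probability 1/4; weight (1/5)·(1/4) = 1/20.
The weights sum to 1/4.
So P(the ruby in chest 3 | the guide opened chest 1) = (1/20) / (1/4) = 1/5.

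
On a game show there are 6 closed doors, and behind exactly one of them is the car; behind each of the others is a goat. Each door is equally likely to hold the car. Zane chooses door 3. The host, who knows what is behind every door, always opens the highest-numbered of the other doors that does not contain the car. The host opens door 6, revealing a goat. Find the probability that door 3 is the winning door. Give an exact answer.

1/5

Apply Bayes' rule, conditioning on where the car actually is.
If it is behind any of doors 1, 2, 3, 4, and 5 (prior 1/6 each): door 6 is the highest-numbered option available, probability 1; weight (1/6)·1 = 1/6 each.
If it is behind door 6 (prior 1/6): the host opened door 6, so this case is ruled out; weight (1/6)·0 = 0.
The weights sum to 5/6.
So P(the car behind door 3 | the host opened door 6) = (1/6) / (5/6) = 1/5.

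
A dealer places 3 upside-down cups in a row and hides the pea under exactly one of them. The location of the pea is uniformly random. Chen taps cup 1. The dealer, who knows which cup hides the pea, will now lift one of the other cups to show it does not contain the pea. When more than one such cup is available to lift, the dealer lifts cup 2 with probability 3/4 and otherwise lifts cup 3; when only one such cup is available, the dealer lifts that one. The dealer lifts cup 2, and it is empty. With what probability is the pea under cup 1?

3/7

Consider each possible location of the pea in turn.
If it is under cup 1 (prior 1/3): cup 2 is available, opened with probability 3/4; weight (1/3)·(3/4) = 1/4.
If it is under cup 2 (prior 1/3): the dealer opened cup 2, so this case is ruled out; weight (1/3)·0 = 0.
If it is under cup 3 (prior 1/3): only cup 2 is available, probability 1; weight (1/3)·1 = 1/3.
The weights sum to 7/12.
So P(the pea under cup 1 | the dealer opened cup 2) = (1/4) / (7/12) = 3/7.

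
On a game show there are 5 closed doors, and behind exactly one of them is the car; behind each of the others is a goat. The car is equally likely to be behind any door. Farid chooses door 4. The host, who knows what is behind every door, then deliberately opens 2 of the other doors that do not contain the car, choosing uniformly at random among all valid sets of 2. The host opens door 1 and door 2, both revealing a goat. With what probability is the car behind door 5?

2/5

Condition on the true location of the car.
If it is behind either of doors 1 and 2 (prior 1/5 each): that door was opened and seen not to hold the prize — ruled out; weight (1/5)·0 = 0 each.
If it is behind either of doors 3 and 5 (prior 1/5 each): the host has 3 equally likely choices, so probability 1/3; weight (1/5)·(1/3) = 1/15 each.
If it is behind door 4 (prior 1/5): the host has 6 equally likely choices, so probability 1/6; weight (1/5)·(1/6) = 1/30.
The weights sum to 1/6.
So P(the car behind door 5 | the host opened door 1 and door 2) = (1/15) / (1/6) = 2/5.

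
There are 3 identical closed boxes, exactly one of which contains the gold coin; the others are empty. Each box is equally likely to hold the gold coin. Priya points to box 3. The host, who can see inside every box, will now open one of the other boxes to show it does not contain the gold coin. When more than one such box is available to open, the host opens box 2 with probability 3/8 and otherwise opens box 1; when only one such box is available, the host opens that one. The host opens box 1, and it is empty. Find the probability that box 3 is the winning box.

Condition on the true location of the gold coin.
If it is in box 1 (prior 1/3): the host opened box 1, so this case is ruled out; weight (1/3)·0 = 0.
If it is in box 2 (prior 1/3): only box 1 is available, probability 1; weight (1/3)·1 = 1/3.
If it is in box 3 (prior 1/3): box 2 is available but not opened, probability 5/8; weight (1/3)·(5/8) = 5/24.
The weights sum to 13/24.
So P(the gold coin in box 3 | the host opened box 1) = (5/24) / (13/24) = 5/13.

5/13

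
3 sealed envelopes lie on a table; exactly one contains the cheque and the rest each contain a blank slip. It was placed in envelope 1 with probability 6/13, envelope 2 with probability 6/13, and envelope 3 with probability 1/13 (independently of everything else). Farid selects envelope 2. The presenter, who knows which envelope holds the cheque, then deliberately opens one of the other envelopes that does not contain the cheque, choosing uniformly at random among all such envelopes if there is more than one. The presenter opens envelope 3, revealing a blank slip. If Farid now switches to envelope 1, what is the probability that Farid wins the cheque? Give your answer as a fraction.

2/3

Apply Bayes' rule, conditioning on where the cheque actually is.
If it is in envelope 1 (prior 6/13): the presenter has no choice, probability 1; weight (6/13)·1 = 6/13.
If it is in envelope 2 (prior 6/13): the presenter has 2 equally likely choices, so probability 1/2; weight (6/13)·(1/2) = 3/13.
If it is in envelope 3 (prior 1/13): the presenter opened envelope 3, so this case is ruled out; weight (1/13)·0 = 0.
The weights sum to 9/13.
So P(the cheque in envelope 1 | the presenter opened envelope 3) = (6/13) / (9/13) = 2/3.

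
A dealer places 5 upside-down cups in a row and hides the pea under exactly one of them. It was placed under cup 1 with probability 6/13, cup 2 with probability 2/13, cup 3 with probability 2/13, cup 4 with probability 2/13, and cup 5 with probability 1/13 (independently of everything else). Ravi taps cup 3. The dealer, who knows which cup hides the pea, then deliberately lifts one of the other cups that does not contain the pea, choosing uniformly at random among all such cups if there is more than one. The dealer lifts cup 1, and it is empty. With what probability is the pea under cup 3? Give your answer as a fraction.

Apply Bayes' rule, conditioning on where the pea actually is.
If it is under cup 1 (prior 6/13): the dealer opened cup 1, so this case is ruled out; weight (6/13)·0 = 0.
If it is under either of cups 2 and 4 (prior 2/13 each): the dealer has 3 equally likely choices, so probability 1/3; weight (2/13)·(1/3) = 2/39 each.
If it is under cup 3 (prior 2/13): the dealer has 4 equally likely choices, so probability 1/4; weight (2/13)·(1/4) = 1/26.
If it is under cup 5 (prior 1/13): the dealer has 3 equally likely choices, so probability 1/3; weight (1/13)·(1/3) = 1/39.
The weights sum to 1/6.
So P(the pea under cup 3 | the dealer opened cup 1) = (1/26) / (1/6) = 3/13.

3/13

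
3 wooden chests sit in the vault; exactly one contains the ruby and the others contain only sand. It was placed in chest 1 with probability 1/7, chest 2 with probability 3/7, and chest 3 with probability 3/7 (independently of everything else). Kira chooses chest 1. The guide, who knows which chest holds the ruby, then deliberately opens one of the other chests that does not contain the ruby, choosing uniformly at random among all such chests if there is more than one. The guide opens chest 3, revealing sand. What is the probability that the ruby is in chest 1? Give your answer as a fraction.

Consider each possible location of the ruby in turn.
If it is in chest 1 (prior 1/7): the guide has 2 equally likely choices, so probability 1/2; weight (1/7)·(1/2) = 1/14.
If it is in chest 2 (prior 3/7): the guide has no choice, probability 1; weight (3/7)·1 = 3/7.
If it is in chest 3 (prior 3/7): the guide opened chest 3, so this case is ruled out; weight (3/7)·0 = 0.
The weights sum to 1/2.
So P(the ruby in chest 1 | the guide opened chest 3) = (1/14) / (1/2) = 1/7.

1/7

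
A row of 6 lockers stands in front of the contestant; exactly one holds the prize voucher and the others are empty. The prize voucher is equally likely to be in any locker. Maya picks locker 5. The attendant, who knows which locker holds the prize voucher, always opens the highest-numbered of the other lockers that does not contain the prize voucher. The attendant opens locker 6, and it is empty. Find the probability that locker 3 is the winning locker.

1/5

Consider each possible location of the prize voucher in turn.
If it is in any of lockers 1, 2, 3, 4, and 5 (prior 1/6 each): locker 6 is the highest-numbered option available, probability 1; weight (1/6)·1 = 1/6 each.
If it is in locker 6 (prior 1/6): the attendant opened locker 6, so this case is ruled out; weight (1/6)·0 = 0.
The weights sum to 5/6.
So P(the prize voucher in locker 3 | the attendant opened locker 6) = (1/6) / (5/6) = 1/5.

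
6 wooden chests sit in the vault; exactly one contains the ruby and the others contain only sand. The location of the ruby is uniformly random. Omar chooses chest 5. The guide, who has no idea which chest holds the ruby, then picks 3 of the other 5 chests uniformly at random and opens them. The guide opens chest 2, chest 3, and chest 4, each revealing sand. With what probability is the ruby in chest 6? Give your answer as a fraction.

Apply Bayes' rule, conditioning on where the ruby actually is.
If it is in any of chests 1, 5, and 6 (prior 1/6 each): the guide picks exactly this set with probability 1/10 regardless, and none is the prize; weight (1/6)·(1/10) = 1/60 each.
If it is in any of chests 2, 3, and 4 (prior 1/6 each): that chest was opened and seen not to hold the prize — ruled out; weight (1/6)·0 = 0 each.
The weights sum to 1/20.
So P(the ruby in chest 6 | the guide opened chest 2, chest 3, and chest 4) = (1/60) / (1/20) = 1/3.

1/3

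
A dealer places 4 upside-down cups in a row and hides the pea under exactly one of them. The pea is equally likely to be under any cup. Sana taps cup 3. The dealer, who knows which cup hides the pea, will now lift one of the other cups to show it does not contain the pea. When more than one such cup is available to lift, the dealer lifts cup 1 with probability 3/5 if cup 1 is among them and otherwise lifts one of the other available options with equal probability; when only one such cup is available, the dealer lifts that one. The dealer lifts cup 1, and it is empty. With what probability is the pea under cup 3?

Condition on the true location of the pea.
If it is under cup 1 (prior 1/4): the dealer opened cup 1, so this case is ruled out; weight (1/4)·0 = 0.
If it is under any of cups 2, 3, and 4 (prior 1/4 each): cup 1 is available, opened with probability 3/5; weight (1/4)·(3/5) = 3/20 each.
The weights sum to 9/20.
So P(the pea under cup 3 | the dealer opened cup 1) = (3/20) / (9/20) = 1/3.

1/3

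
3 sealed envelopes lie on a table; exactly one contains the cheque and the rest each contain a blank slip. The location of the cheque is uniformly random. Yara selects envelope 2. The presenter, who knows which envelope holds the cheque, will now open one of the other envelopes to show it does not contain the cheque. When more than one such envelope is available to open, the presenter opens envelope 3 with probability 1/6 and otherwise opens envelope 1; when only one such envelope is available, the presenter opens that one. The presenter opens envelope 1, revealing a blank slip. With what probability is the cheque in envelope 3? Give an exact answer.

Condition on the true location of the cheque.
If it is in envelope 1 (prior 1/3): the presenter opened envelope 1, so this case is ruled out; weight (1/3)·0 = 0.
If it is in envelope 2 (prior 1/3): envelope 3 is available but not opened, probability 5/6; weight (1/3)·(5/6) = 5/18.
If it is in envelope 3 (prior 1/3): only envelope 1 is available, probability 1; weight (1/3)·1 = 1/3.
The weights sum to 11/18.
So P(the cheque in envelope 3 | the presenter opened envelope 1) = (1/3) / (11/18) = 6/11.

6/11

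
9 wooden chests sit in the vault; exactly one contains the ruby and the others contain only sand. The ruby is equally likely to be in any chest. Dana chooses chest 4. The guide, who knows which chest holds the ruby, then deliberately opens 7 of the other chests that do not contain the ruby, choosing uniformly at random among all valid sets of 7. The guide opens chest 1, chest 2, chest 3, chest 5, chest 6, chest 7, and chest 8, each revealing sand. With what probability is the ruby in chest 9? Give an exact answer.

Condition on the true location of the ruby.
If it is in any of chests 1, 2, 3, 5, 6, 7, and 8 (prior 1/9 each): that chest was opened and seen not to hold the prize — ruled out; weight (1/9)·0 = 0 each.
If it is in chest 4 (prior 1/9): the guide has 8 equally likely choices, so probability 1/8; weight (1/9)·(1/8) = 1/72.
If it is in chest 9 (prior 1/9): the guide has no choice, probability 1; weight (1/9)·1 = 1/9.
The weights sum to 1/8.
So P(the ruby in chest 9 | the guide opened chest 1, chest 2, chest 3, chest 5, chest 6, chest 7, and chest 8) = (1/9) / (1/8) = 8/9.

8/9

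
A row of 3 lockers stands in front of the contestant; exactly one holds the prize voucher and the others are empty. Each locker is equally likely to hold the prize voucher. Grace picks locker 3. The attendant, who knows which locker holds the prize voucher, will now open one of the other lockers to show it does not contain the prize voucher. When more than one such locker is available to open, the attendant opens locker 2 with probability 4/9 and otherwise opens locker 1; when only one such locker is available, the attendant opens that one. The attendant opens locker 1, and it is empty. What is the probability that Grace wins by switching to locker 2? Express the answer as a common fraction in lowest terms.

Condition on the true location of the prize voucher.
If it is in locker 1 (prior 1/3): the attendant opened locker 1, so this case is ruled out; weight (1/3)·0 = 0.
If it is in locker 2 (prior 1/3): only locker 1 is available, probability 1; weight (1/3)·1 = 1/3.
If it is in locker 3 (prior 1/3): locker 2 is available but not opened, probability 5/9; weight (1/3)·(5/9) = 5/27.
The weights sum to 14/27.
So P(the prize voucher in locker 2 | the attendant opened locker 1) = (1/3) / (14/27) = 9/14.

9/14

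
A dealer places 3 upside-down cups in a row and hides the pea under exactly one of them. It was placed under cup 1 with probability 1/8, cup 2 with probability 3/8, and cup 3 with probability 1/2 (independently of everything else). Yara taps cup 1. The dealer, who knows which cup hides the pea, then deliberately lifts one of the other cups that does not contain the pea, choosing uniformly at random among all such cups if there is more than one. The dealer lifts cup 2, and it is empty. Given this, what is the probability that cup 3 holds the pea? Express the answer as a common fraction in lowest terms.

Condition on the true location of the pea.
If it is under cup 1 (prior 1/8): the dealer has 2 equally likely choices, so probability 1/2; weight (1/8)·(1/2) = 1/16.
If it is under cup 2 (prior 3/8): the dealer opened cup 2, so this case is ruled out; weight (3/8)·0 = 0.
If it is under cup 3 (prior 1/2): the dealer has no choice, probability 1; weight (1/2)·1 = 1/2.
The weights sum to 9/16.
So P(the pea under cup 3 | the dealer opened cup 2) = (1/2) / (9/16) = 8/9.

8/9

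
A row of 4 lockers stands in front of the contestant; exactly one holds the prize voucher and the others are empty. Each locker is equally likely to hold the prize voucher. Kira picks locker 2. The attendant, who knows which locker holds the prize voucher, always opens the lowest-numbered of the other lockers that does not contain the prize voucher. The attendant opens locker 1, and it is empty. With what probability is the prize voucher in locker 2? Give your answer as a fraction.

1/3

Apply Bayes' rule, conditioning on where the prize voucher actually is.
If it is in locker 1 (prior 1/4): the attendant opened locker 1, so this case is ruled out; weight (1/4)·0 = 0.
If it is in any of lockers 2, 3, and 4 (prior 1/4 each): locker 1 is the lowest-numbered option available, probability 1; weight (1/4)·1 = 1/4 each.
The weights sum to 3/4.
So P(the prize voucher in locker 2 | the attendant opened locker 1) = (1/4) / (3/4) = 1/3.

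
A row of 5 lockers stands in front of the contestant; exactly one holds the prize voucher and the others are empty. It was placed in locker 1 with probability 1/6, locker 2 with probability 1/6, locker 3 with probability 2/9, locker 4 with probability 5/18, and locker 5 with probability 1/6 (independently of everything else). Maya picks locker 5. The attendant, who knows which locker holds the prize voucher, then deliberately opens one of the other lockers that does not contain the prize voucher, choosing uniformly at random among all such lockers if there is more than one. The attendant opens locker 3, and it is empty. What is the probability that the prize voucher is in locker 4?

20/53

Consider each possible location of the prize voucher in turn.
If it is in either of lockers 1 and 2 (prior 1/6 each): the attendant has 3 equally likely choices, so probability 1/3; weight (1/6)·(1/3) = 1/18 each.
If it is in locker 3 (prior 2/9): the attendant opened locker 3, so this case is ruled out; weight (2/9)·0 = 0.
If it is in locker 4 (prior 5/18): the attendant has 3 equally likely choices, so probability 1/3; weight (5/18)·(1/3) = 5/54.
If it is in locker 5 (prior 1/6): the attendant has 4 equally likely choices, so probability 1/4; weight (1/6)·(1/4) = 1/24.
The weights sum to 53/216.
So P(the prize voucher in locker 4 | the attendant opened locker 3) = (5/54) / (53/216) = 20/53.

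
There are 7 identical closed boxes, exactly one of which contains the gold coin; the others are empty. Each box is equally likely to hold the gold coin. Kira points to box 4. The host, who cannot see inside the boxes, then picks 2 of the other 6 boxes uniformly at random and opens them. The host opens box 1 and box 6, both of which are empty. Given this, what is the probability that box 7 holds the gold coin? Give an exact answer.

1/5

Because the host chose which boxes to open without knowing where the gold coin is, the choice is independent of the prize location. Learning that none of the 2 opened boxes holds the gold coin simply rules out those 2 locations and leaves the remaining 5 boxes still equally likely by symmetry.
So P(the gold coin in box 7) = 1/5.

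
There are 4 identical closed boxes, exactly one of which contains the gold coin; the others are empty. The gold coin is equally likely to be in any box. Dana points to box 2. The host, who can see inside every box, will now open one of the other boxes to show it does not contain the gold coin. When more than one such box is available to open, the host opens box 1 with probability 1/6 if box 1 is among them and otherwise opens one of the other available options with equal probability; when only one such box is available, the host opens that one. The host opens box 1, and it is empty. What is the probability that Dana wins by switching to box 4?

1/3

Condition on the true location of the gold coin.
If it is in box 1 (prior 1/4): the host opened box 1, so this case is ruled out; weight (1/4)·0 = 0.
If it is in any of boxes 2, 3, and 4 (prior 1/4 each): box 1 is available, opened with probability 1/6; weight (1/4)·(1/6) = 1/24 each.
The weights sum to 1/8.
So P(the gold coin in box 4 | the host opened box 1) = (1/24) / (1/8) = 1/3.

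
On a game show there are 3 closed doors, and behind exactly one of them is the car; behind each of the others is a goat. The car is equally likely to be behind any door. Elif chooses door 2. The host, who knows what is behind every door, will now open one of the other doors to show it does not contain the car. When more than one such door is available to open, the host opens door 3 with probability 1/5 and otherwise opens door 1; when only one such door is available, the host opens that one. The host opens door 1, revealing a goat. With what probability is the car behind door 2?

Consider each possible location of the car in turn.
If it is behind door 1 (prior 1/3): the host opened door 1, so this case is ruled out; weight (1/3)·0 = 0.
If it is behind door 2 (prior 1/3): door 3 is available but not opened, probability 4/5; weight (1/3)·(4/5) = 4/15.
If it is behind door 3 (prior 1/3): only door 1 is available, probability 1; weight (1/3)·1 = 1/3.
The weights sum to 3/5.
So P(the car behind door 2 | the host opened door 1) = (4/15) / (3/5) = 4/9.

4/9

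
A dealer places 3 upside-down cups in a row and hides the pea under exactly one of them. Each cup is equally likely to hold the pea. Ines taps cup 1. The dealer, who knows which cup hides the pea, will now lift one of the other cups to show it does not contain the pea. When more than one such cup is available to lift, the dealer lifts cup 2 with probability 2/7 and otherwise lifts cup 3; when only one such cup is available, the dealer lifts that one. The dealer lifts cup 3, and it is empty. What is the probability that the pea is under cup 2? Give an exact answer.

Apply Bayes' rule, conditioning on where the pea actually is.
If it is under cup 1 (prior 1/3): cup 2 is available but not opened, probability 5/7; weight (1/3)·(5/7) = 5/21.
If it is under cup 2 (prior 1/3): only cup 3 is available, probability 1; weight (1/3)·1 = 1/3.
If it is under cup 3 (prior 1/3): the dealer opened cup 3, so this case is ruled out; weight (1/3)·0 = 0.
The weights sum to 4/7.
So P(the pea under cup 2 | the dealer opened cup 3) = (1/3) / (4/7) = 7/12.

7/12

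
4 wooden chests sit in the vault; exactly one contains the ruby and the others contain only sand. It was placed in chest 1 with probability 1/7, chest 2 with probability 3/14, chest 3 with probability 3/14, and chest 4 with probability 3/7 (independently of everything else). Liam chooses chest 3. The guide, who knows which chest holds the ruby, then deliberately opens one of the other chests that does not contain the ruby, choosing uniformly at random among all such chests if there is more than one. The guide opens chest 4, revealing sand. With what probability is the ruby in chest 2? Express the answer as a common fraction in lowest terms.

3/7

Consider each possible location of the ruby in turn.
If it is in chest 1 (prior 1/7): the guide has 2 equally likely choices, so probability 1/2; weight (1/7)·(1/2) = 1/14.
If it is in chest 2 (prior 3/14): the guide has 2 equally likely choices, so probability 1/2; weight (3/14)·(1/2) = 3/28.
If it is in chest 3 (prior 3/14): the guide has 3 equally likely choices, so probability 1/3; weight (3/14)·(1/3) = 1/14.
If it is in chest 4 (prior 3/7): the guide opened chest 4, so this case is ruled out; weight (3/7)·0 = 0.
The weights sum to 1/4.
So P(the ruby in chest 2 | the guide opened chest 4) = (3/28) / (1/4) = 3/7.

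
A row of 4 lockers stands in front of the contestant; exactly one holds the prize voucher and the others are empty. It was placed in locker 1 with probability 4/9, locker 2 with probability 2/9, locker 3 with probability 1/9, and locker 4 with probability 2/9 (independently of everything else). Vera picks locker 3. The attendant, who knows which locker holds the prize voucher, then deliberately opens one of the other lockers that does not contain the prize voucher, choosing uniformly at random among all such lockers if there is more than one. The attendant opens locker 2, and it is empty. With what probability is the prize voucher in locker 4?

Apply Bayes' rule, conditioning on where the prize voucher actually is.
If it is in locker 1 (prior 4/9): the attendant has 2 equally likely choices, so probability 1/2; weight (4/9)·(1/2) = 2/9.
If it is in locker 2 (prior 2/9): the attendant opened locker 2, so this case is ruled out; weight (2/9)·0 = 0.
If it is in locker 3 (prior 1/9): the attendant has 3 equally likely choices, so probability 1/3; weight (1/9)·(1/3) = 1/27.
If it is in locker 4 (prior 2/9): the attendant has 2 equally likely choices, so probability 1/2; weight (2/9)·(1/2) = 1/9.
The weights sum to 10/27.
So P(the prize voucher in locker 4 | the attendant opened locker 2) = (1/9) / (10/27) = 3/10.

3/10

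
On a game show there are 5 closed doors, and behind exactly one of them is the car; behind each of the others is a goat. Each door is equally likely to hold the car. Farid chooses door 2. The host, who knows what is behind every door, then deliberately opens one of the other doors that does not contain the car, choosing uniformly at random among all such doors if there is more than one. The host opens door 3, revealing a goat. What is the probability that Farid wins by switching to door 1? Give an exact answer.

Consider each possible location of the car in turn.
If it is behind any of doors 1, 4, and 5 (prior 1/5 each): the host has 3 equally likely choices, so probability 1/3; weight (1/5)·(1/3) = 1/15 each.
If it is behind door 2 (prior 1/5): the host has 4 equally likely choices, so probability 1/4; weight (1/5)·(1/4) = 1/20.
If it is behind door 3 (prior 1/5): the host opened door 3, so this case is ruled out; weight (1/5)·0 = 0.
The weights sum to 1/4.
So P(the car behind door 1 | the host opened door 3) = (1/15) / (1/4) = 4/15.

4/15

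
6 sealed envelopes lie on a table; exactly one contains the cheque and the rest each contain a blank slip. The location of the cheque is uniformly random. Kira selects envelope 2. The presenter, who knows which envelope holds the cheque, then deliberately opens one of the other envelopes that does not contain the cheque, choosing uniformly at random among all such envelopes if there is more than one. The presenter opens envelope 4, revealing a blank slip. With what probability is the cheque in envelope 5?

5/24

Condition on the true location of the cheque.
If it is in any of envelopes 1, 3, 5, and 6 (prior 1/6 each): the presenter has 4 equally likely choices, so probability 1/4; weight (1/6)·(1/4) = 1/24 each.
If it is in envelope 2 (prior 1/6): the presenter has 5 equally likely choices, so probability 1/5; weight (1/6)·(1/5) = 1/30.
If it is in envelope 4 (prior 1/6): the presenter opened envelope 4, so this case is ruled out; weight (1/6)·0 = 0.
The weights sum to 1/5.
So P(the cheque in envelope 5 | the presenter opened envelope 4) = (1/24) / (1/5) = 5/24.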